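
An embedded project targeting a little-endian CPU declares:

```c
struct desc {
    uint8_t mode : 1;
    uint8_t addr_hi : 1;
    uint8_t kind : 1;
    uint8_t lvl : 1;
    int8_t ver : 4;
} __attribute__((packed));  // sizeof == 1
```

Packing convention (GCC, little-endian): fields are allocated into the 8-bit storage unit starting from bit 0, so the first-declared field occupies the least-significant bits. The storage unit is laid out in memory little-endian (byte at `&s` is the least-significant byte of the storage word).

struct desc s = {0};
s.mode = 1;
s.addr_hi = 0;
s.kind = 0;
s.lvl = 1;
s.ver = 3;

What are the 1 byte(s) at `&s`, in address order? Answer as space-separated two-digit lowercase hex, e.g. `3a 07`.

mode:1 = 1 → 0x1 << 0 → word 0x01
addr_hi:1 = 0 → 0x0 << 1 → word 0x01
kind:1 = 0 → 0x0 << 2 → word 0x01
lvl:1 = 1 → 0x1 << 3 → word 0x09
ver:4 = 3 → 0x3 << 4 → word 0x39
word = 0x39 → little-endian bytes:
  [0]=0x39

39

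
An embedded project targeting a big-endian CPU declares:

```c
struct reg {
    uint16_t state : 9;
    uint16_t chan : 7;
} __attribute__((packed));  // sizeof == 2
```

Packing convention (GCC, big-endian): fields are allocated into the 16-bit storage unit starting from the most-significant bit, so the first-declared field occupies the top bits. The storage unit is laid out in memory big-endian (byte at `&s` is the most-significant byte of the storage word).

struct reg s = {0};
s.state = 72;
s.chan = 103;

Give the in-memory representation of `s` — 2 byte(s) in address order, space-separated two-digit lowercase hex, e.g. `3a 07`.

state:9 = 72 → 0x48 << 7 → word 0x2400
chan:7 = 103 → 0x67 << 0 → word 0x2467
word = 0x2467 → big-endian bytes:
  [0]=0x24  [1]=0x67

24 67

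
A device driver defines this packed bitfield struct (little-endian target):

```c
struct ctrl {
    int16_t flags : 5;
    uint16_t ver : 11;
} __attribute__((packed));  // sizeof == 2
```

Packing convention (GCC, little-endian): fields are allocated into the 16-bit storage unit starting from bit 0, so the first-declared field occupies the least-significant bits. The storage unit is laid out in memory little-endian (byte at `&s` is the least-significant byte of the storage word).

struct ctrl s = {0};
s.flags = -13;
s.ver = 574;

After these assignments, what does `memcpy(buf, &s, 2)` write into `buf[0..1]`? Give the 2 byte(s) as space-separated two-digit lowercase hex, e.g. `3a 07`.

d3 47

flags (5b) val=-13 bits=0x13 at bit 0: 0x0013
ver (11b) val=574 bits=0x23e at bit 5: 0x47d3
word = 0x47d3 → little-endian bytes:
  [0]=0xd3  [1]=0x47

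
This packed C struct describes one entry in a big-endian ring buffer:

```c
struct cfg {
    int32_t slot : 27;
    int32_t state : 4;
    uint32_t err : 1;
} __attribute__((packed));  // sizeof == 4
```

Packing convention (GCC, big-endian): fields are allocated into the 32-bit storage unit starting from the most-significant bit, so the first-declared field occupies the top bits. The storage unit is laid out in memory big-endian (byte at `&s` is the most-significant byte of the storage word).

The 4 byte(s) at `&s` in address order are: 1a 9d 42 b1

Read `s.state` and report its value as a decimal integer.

[0]=0x1a [1]=0x9d [2]=0x42 [3]=0xb1 (big-endian) → word 0x1a9d42b1
slot [5+:27] = (word>>5) & 0x7ffffff = 13953557
state [1+:4] = (word>>1) & 0xf = 8  ←
err [0+:1] = (word>>0) & 0x1 = 1
state signed 4b, MSB=1: 8 - 16 = -8

-8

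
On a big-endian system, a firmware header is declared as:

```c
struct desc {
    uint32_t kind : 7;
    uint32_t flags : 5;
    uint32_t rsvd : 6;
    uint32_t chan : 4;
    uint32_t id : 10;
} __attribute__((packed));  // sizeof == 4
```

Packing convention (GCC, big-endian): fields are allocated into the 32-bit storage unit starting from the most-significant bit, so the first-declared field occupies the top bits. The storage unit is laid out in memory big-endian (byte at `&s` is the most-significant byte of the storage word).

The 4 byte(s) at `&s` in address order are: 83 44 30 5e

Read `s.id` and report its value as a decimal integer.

[0]=0x83 [1]=0x44 [2]=0x30 [3]=0x5e (big-endian) → word 0x8344305e
kind:7 @ bit 25 → (0x8344305e>>25)&0x7f = 0x41
flags:5 @ bit 20 → (0x8344305e>>20)&0x1f = 0x14
rsvd:6 @ bit 14 → (0x8344305e>>14)&0x3f = 0x10
chan:4 @ bit 10 → (0x8344305e>>10)&0xf = 0xc
id:10 @ bit 0 → (0x8344305e>>0)&0x3ff = 0x5e  ←

94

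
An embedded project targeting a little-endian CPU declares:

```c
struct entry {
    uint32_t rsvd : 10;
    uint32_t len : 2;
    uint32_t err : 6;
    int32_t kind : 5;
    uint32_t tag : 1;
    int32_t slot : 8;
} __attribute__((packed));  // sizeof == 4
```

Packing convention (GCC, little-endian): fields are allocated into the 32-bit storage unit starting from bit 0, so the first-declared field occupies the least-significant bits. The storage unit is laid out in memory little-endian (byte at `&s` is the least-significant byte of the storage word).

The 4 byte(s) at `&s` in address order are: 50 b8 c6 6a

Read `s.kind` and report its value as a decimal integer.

[0]=0x50 [1]=0xb8 [2]=0xc6 [3]=0x6a (little-endian) → word 0x6ac6b850
rsvd:10 @ bit 0 → (0x6ac6b850>>0)&0x3ff = 0x50
len:2 @ bit 10 → (0x6ac6b850>>10)&0x3 = 0x2
err:6 @ bit 12 → (0x6ac6b850>>12)&0x3f = 0x2b
kind:5 @ bit 18 → (0x6ac6b850>>18)&0x1f = 0x11  ←
tag:1 @ bit 23 → (0x6ac6b850>>23)&0x1 = 0x1
slot:8 @ bit 24 → (0x6ac6b850>>24)&0xff = 0x6a
kind signed 5b, MSB=1: 17 - 32 = -15

-15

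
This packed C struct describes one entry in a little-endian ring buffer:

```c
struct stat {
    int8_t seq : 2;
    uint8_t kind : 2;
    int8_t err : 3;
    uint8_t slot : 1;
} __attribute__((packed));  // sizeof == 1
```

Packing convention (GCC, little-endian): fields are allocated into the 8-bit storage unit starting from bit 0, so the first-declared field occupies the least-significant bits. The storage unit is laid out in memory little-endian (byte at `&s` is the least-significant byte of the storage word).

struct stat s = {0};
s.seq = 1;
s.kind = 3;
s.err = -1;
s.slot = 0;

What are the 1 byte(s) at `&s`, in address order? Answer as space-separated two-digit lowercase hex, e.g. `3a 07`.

7d

seq:2 = 1 → 0x1 << 0 → word 0x01
kind:2 = 3 → 0x3 << 2 → word 0x0d
err:3 = -1 → 0x7 << 4 → word 0x7d
slot:1 = 0 → 0x0 << 7 → word 0x7d
word = 0x7d → little-endian bytes:
  [0]=0x7d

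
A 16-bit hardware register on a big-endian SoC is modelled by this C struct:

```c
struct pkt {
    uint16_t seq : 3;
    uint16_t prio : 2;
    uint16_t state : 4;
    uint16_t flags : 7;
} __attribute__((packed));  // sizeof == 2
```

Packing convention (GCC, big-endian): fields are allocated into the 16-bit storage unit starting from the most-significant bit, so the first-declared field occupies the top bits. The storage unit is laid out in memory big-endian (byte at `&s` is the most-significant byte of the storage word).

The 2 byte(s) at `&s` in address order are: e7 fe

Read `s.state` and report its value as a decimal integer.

15

[0]=0xe7 [1]=0xfe (big-endian) → word 0xe7fe
seq [13+:3] = (word>>13) & 0x7 = 7
prio [11+:2] = (word>>11) & 0x3 = 0
state [7+:4] = (word>>7) & 0xf = 15  ←
flags [0+:7] = (word>>0) & 0x7f = 126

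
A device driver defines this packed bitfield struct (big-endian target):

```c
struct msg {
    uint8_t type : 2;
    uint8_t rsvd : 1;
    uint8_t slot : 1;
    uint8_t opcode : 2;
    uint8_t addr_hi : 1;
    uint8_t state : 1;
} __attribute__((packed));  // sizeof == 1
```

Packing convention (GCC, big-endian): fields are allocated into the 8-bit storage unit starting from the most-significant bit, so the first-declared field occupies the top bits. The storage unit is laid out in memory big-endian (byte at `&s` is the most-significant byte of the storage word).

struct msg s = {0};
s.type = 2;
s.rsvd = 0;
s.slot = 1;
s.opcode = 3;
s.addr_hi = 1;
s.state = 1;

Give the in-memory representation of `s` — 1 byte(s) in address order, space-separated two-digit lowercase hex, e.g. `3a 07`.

9f

type (2b) val=2 bits=0x2 at bit 6: 0x80
rsvd (1b) val=0 bits=0x0 at bit 5: 0x80
slot (1b) val=1 bits=0x1 at bit 4: 0x90
opcode (2b) val=3 bits=0x3 at bit 2: 0x9c
addr_hi (1b) val=1 bits=0x1 at bit 1: 0x9e
state (1b) val=1 bits=0x1 at bit 0: 0x9f
word = 0x9f → big-endian bytes:
  [0]=0x9f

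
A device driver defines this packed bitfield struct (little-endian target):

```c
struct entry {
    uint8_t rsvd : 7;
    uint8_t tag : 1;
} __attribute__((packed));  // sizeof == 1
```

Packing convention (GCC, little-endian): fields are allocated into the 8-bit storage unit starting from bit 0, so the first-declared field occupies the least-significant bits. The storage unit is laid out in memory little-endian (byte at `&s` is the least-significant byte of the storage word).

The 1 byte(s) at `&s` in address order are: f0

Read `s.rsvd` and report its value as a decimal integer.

[0]=0xf0 (little-endian) → word 0xf0
rsvd [0+:7] = (word>>0) & 0x7f = 112  ←
tag [7+:1] = (word>>7) & 0x1 = 1

112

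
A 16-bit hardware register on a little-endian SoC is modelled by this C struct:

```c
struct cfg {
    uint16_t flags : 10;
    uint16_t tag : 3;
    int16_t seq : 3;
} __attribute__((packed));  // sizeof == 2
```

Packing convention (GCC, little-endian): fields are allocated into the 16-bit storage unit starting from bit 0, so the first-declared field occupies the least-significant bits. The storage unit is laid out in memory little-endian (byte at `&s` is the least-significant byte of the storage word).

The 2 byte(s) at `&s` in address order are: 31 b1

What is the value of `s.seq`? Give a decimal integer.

-3

[0]=0x31 [1]=0xb1 (little-endian) → word 0xb131
flags [0+:10] = (word>>0) & 0x3ff = 305
tag [10+:3] = (word>>10) & 0x7 = 4
seq [13+:3] = (word>>13) & 0x7 = 5  ←
seq signed 3b, MSB=1: 5 - 8 = -3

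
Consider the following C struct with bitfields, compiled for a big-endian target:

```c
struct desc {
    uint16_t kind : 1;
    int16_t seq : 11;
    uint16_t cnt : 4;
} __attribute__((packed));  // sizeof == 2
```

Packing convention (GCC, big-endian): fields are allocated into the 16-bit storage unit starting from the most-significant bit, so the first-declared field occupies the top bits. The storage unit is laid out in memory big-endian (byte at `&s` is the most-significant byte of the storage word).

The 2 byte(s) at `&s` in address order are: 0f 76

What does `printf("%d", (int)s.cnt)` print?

[0]=0x0f [1]=0x76 (big-endian) → word 0x0f76
kind [15+:1] = (word>>15) & 0x1 = 0
seq [4+:11] = (word>>4) & 0x7ff = 247
cnt [0+:4] = (word>>0) & 0xf = 6  ←

6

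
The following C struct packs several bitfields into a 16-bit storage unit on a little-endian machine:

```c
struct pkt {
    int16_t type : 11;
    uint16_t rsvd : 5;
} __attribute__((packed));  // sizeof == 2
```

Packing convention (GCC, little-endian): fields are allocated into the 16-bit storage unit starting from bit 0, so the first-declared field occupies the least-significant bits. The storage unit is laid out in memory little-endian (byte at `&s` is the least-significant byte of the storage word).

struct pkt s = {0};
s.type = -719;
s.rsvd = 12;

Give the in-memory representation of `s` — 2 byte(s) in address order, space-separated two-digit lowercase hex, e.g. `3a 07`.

31 65

type:11 = -719 → 0x531 << 0 → word 0x0531
rsvd:5 = 12 → 0xc << 11 → word 0x6531
word = 0x6531 → little-endian bytes:
  [0]=0x31  [1]=0x65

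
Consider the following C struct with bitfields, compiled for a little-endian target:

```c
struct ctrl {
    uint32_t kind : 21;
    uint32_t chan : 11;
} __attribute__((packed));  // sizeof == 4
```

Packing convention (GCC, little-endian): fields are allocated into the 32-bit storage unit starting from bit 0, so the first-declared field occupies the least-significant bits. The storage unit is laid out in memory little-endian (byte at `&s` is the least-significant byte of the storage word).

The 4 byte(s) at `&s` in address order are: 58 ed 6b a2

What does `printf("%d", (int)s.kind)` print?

781656

[0]=0x58 [1]=0xed [2]=0x6b [3]=0xa2 (little-endian) → word 0xa26bed58
kind [0+:21] = (word>>0) & 0x1fffff = 781656  ←
chan [21+:11] = (word>>21) & 0x7ff = 1299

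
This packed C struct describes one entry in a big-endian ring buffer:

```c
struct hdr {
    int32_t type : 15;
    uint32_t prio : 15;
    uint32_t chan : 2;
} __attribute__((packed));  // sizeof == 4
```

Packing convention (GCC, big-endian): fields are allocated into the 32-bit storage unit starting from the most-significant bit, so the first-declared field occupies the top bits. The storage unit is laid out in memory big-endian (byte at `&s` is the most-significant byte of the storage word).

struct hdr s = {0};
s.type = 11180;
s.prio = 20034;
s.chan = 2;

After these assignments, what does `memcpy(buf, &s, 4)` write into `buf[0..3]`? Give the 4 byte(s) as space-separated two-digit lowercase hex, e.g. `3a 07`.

type:15 = 11180 → 0x2bac << 17 → word 0x57580000
prio:15 = 20034 → 0x4e42 << 2 → word 0x57593908
chan:2 = 2 → 0x2 << 0 → word 0x5759390a
word = 0x5759390a → big-endian bytes:
  [0]=0x57  [1]=0x59  [2]=0x39  [3]=0x0a

57 59 39 0a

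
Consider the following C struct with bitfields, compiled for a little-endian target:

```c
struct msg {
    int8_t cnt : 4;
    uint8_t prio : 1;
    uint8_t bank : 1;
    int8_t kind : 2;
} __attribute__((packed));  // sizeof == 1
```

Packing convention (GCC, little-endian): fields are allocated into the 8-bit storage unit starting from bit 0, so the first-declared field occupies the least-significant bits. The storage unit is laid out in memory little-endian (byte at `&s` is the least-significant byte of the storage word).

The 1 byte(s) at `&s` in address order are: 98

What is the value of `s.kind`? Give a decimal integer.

-2

[0]=0x98 (little-endian) → word 0x98
cnt:4 @ bit 0 → (0x98>>0)&0xf = 0x8
prio:1 @ bit 4 → (0x98>>4)&0x1 = 0x1
bank:1 @ bit 5 → (0x98>>5)&0x1 = 0x0
kind:2 @ bit 6 → (0x98>>6)&0x3 = 0x2  ←
kind signed 2b, MSB=1: 2 - 4 = -2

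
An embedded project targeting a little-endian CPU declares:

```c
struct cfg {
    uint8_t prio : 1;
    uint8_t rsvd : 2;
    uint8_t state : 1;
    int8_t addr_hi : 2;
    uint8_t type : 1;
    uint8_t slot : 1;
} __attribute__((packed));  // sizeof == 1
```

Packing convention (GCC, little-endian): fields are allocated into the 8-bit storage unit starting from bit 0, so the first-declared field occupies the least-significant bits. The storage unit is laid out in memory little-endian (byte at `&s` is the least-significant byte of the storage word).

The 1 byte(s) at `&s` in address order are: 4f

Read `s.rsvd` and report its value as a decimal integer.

3

[0]=0x4f (little-endian) → word 0x4f
prio:1 @ bit 0 → (0x4f>>0)&0x1 = 0x1
rsvd:2 @ bit 1 → (0x4f>>1)&0x3 = 0x3  ←
state:1 @ bit 3 → (0x4f>>3)&0x1 = 0x1
addr_hi:2 @ bit 4 → (0x4f>>4)&0x3 = 0x0
type:1 @ bit 6 → (0x4f>>6)&0x1 = 0x1
slot:1 @ bit 7 → (0x4f>>7)&0x1 = 0x0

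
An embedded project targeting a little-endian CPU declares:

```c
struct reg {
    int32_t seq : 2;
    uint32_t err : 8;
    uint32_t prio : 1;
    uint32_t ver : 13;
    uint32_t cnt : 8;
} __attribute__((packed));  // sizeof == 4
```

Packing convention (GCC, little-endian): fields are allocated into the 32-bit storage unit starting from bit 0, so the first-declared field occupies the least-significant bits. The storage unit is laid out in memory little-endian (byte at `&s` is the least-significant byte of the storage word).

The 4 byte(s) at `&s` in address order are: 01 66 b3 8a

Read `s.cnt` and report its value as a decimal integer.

[0]=0x01 [1]=0x66 [2]=0xb3 [3]=0x8a (little-endian) → word 0x8ab36601
seq [0+:2] = (word>>0) & 0x3 = 1
err [2+:8] = (word>>2) & 0xff = 128
prio [10+:1] = (word>>10) & 0x1 = 1
ver [11+:13] = (word>>11) & 0x1fff = 5740
cnt [24+:8] = (word>>24) & 0xff = 138  ←

138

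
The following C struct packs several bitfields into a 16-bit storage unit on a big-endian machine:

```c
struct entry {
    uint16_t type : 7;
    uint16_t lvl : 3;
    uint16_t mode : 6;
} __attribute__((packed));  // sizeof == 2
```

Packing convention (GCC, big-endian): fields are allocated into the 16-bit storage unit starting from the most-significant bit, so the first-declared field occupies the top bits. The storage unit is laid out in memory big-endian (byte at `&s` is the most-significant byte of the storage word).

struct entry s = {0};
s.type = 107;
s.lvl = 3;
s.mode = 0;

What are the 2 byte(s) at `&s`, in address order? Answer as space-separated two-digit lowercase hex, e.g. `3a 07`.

type (7b) val=107 bits=0x6b at bit 9: 0xd600
lvl (3b) val=3 bits=0x3 at bit 6: 0xd6c0
mode (6b) val=0 bits=0x0 at bit 0: 0xd6c0
word = 0xd6c0 → big-endian bytes:
  [0]=0xd6  [1]=0xc0

d6 c0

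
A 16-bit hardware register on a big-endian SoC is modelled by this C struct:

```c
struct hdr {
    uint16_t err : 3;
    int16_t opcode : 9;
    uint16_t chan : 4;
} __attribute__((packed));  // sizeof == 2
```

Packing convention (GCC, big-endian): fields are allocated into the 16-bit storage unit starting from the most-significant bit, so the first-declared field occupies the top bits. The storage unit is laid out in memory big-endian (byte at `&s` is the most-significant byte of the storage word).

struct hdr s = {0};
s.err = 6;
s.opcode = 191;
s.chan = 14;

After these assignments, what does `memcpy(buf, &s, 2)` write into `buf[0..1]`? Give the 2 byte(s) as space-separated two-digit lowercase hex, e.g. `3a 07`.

cb fe

[13+:3] err=6 & 0x7 = 0x6; word=0xc000
[4+:9] opcode=191 & 0x1ff = 0xbf; word=0xcbf0
[0+:4] chan=14 & 0xf = 0xe; word=0xcbfe
word = 0xcbfe → big-endian bytes:
  [0]=0xcb  [1]=0xfe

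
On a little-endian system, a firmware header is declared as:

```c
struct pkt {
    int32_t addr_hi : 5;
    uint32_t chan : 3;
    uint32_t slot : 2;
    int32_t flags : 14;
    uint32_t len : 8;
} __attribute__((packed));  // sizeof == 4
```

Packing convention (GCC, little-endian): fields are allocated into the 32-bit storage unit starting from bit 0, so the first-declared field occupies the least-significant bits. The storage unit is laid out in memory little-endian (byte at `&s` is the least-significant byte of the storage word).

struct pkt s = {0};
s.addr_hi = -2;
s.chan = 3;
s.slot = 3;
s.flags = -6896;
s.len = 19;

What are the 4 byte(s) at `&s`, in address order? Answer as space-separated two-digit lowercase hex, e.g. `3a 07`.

7e 43 94 13

addr_hi:5 = -2 → 0x1e << 0 → word 0x0000001e
chan:3 = 3 → 0x3 << 5 → word 0x0000007e
slot:2 = 3 → 0x3 << 8 → word 0x0000037e
flags:14 = -6896 → 0x2510 << 10 → word 0x0094437e
len:8 = 19 → 0x13 << 24 → word 0x1394437e
word = 0x1394437e → little-endian bytes:
  [0]=0x7e  [1]=0x43  [2]=0x94  [3]=0x13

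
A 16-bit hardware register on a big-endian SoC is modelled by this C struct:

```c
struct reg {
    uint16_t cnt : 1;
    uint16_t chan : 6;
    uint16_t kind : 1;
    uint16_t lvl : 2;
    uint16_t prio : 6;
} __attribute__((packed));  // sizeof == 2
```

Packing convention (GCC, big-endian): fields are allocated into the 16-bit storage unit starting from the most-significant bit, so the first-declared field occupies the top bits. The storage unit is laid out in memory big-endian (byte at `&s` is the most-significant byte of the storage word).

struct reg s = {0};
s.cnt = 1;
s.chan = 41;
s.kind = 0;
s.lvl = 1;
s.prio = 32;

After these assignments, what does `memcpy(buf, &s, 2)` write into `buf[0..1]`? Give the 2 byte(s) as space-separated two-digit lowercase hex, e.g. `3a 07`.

d2 60

cnt (1b) val=1 bits=0x1 at bit 15: 0x8000
chan (6b) val=41 bits=0x29 at bit 9: 0xd200
kind (1b) val=0 bits=0x0 at bit 8: 0xd200
lvl (2b) val=1 bits=0x1 at bit 6: 0xd240
prio (6b) val=32 bits=0x20 at bit 0: 0xd260
word = 0xd260 → big-endian bytes:
  [0]=0xd2  [1]=0x60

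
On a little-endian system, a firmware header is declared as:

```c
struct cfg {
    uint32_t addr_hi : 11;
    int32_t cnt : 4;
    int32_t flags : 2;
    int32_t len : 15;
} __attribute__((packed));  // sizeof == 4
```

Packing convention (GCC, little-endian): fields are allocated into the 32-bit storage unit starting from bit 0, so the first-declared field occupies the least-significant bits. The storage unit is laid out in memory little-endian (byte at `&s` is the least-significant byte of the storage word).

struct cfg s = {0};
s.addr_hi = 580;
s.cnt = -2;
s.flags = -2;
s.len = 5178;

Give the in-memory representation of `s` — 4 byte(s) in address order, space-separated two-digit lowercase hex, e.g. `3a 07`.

44 72 75 28

addr_hi (11b) val=580 bits=0x244 at bit 0: 0x00000244
cnt (4b) val=-2 bits=0xe at bit 11: 0x00007244
flags (2b) val=-2 bits=0x2 at bit 15: 0x00017244
len (15b) val=5178 bits=0x143a at bit 17: 0x28757244
word = 0x28757244 → little-endian bytes:
  [0]=0x44  [1]=0x72  [2]=0x75  [3]=0x28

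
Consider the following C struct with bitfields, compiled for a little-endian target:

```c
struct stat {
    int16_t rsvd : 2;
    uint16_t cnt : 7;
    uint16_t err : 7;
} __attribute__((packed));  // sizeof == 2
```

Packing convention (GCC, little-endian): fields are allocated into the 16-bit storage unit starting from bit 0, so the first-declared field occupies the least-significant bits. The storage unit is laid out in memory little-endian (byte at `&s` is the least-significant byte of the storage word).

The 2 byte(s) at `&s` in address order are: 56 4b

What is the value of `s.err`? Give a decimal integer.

37

[0]=0x56 [1]=0x4b (little-endian) → word 0x4b56
rsvd [0+:2] = (word>>0) & 0x3 = 2
cnt [2+:7] = (word>>2) & 0x7f = 85
err [9+:7] = (word>>9) & 0x7f = 37  ←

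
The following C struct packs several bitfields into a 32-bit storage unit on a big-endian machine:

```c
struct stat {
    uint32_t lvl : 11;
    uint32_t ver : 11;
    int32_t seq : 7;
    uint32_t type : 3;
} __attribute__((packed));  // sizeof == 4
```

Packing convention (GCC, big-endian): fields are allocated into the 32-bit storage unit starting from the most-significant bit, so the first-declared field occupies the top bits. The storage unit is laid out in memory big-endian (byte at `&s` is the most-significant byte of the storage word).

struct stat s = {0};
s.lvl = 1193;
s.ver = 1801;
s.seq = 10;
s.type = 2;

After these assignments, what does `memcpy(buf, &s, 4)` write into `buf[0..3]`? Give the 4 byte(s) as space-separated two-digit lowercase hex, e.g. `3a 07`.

lvl (11b) val=1193 bits=0x4a9 at bit 21: 0x95200000
ver (11b) val=1801 bits=0x709 at bit 10: 0x953c2400
seq (7b) val=10 bits=0xa at bit 3: 0x953c2450
type (3b) val=2 bits=0x2 at bit 0: 0x953c2452
word = 0x953c2452 → big-endian bytes:
  [0]=0x95  [1]=0x3c  [2]=0x24  [3]=0x52

95 3c 24 52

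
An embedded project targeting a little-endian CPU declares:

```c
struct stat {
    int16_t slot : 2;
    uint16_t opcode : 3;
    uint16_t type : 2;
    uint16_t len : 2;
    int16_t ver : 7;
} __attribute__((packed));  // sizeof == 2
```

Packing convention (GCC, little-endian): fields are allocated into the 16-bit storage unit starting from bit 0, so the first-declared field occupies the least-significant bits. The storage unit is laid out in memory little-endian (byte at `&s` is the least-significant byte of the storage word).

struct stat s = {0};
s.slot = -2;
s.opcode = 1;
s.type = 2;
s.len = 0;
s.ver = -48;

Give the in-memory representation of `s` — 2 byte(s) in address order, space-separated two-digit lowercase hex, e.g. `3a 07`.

slot (2b) val=-2 bits=0x2 at bit 0: 0x0002
opcode (3b) val=1 bits=0x1 at bit 2: 0x0006
type (2b) val=2 bits=0x2 at bit 5: 0x0046
len (2b) val=0 bits=0x0 at bit 7: 0x0046
ver (7b) val=-48 bits=0x50 at bit 9: 0xa046
word = 0xa046 → little-endian bytes:
  [0]=0x46  [1]=0xa0

46 a0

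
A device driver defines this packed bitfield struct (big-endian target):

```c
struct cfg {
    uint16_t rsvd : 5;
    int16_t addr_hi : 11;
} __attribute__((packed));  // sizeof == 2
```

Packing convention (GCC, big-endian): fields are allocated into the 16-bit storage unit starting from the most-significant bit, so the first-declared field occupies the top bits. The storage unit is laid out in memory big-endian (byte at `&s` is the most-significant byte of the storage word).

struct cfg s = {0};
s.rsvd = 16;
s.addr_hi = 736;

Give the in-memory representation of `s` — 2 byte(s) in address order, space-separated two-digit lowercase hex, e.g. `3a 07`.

82 e0

rsvd:5 = 16 → 0x10 << 11 → word 0x8000
addr_hi:11 = 736 → 0x2e0 << 0 → word 0x82e0
word = 0x82e0 → big-endian bytes:
  [0]=0x82  [1]=0xe0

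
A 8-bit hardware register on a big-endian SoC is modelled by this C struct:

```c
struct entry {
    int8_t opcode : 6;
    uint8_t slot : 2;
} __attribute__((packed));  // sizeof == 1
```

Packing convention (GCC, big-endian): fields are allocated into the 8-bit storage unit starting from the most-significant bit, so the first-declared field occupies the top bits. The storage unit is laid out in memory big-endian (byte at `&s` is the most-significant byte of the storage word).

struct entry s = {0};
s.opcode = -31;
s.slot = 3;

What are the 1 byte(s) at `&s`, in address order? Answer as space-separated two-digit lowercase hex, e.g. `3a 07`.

87

opcode:6 = -31 → 0x21 << 2 → word 0x84
slot:2 = 3 → 0x3 << 0 → word 0x87
word = 0x87 → big-endian bytes:
  [0]=0x87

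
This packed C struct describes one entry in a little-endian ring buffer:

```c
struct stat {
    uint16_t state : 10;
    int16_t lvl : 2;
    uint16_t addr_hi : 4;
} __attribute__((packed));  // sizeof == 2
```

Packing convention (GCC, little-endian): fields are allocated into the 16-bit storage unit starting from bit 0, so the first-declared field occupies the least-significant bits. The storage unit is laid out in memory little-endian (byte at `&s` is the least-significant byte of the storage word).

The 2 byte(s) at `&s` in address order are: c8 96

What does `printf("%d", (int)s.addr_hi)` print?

[0]=0xc8 [1]=0x96 (little-endian) → word 0x96c8
state [0+:10] = (word>>0) & 0x3ff = 712
lvl [10+:2] = (word>>10) & 0x3 = 1
addr_hi [12+:4] = (word>>12) & 0xf = 9  ←

9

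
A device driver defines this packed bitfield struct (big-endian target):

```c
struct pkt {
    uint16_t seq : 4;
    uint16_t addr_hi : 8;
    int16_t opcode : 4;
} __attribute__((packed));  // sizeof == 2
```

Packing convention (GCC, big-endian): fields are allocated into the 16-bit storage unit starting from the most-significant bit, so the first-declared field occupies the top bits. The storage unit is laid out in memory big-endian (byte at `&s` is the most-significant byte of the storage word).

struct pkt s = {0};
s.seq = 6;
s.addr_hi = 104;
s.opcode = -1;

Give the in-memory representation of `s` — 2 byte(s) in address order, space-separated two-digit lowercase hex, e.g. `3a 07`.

66 8f

seq (4b) val=6 bits=0x6 at bit 12: 0x6000
addr_hi (8b) val=104 bits=0x68 at bit 4: 0x6680
opcode (4b) val=-1 bits=0xf at bit 0: 0x668f
word = 0x668f → big-endian bytes:
  [0]=0x66  [1]=0x8f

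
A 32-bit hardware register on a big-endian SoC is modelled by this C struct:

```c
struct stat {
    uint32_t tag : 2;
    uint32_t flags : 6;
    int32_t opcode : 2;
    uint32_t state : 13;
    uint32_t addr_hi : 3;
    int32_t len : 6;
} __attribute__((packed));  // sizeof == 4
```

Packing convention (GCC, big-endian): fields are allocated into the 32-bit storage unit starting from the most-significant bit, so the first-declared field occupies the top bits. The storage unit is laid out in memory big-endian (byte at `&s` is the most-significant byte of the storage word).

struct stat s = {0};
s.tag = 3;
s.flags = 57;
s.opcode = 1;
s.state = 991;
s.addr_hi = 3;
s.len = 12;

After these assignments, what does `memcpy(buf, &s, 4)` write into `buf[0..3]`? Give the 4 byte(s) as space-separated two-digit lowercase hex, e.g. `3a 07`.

f9 47 be cc

tag:2 = 3 → 0x3 << 30 → word 0xc0000000
flags:6 = 57 → 0x39 << 24 → word 0xf9000000
opcode:2 = 1 → 0x1 << 22 → word 0xf9400000
state:13 = 991 → 0x3df << 9 → word 0xf947be00
addr_hi:3 = 3 → 0x3 << 6 → word 0xf947bec0
len:6 = 12 → 0xc << 0 → word 0xf947becc
word = 0xf947becc → big-endian bytes:
  [0]=0xf9  [1]=0x47  [2]=0xbe  [3]=0xcc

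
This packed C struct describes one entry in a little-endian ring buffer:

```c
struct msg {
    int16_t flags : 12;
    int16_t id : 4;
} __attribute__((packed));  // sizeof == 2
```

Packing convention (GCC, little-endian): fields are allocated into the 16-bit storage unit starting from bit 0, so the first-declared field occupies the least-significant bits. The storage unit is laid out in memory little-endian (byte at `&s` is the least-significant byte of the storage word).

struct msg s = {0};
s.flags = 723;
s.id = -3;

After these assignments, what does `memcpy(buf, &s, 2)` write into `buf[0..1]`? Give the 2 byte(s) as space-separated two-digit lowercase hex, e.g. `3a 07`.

d3 d2

[0+:12] flags=723 & 0xfff = 0x2d3; word=0x02d3
[12+:4] id=-3 & 0xf = 0xd; word=0xd2d3
word = 0xd2d3 → little-endian bytes:
  [0]=0xd3  [1]=0xd2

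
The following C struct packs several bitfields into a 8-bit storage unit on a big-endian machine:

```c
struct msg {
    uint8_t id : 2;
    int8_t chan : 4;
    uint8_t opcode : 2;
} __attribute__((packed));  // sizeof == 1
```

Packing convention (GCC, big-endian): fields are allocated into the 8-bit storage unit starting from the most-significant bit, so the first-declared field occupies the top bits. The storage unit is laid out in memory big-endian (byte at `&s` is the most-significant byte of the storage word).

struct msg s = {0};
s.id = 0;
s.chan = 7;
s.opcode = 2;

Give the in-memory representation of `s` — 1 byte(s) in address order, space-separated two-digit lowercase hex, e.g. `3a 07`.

1e

[6+:2] id=0 & 0x3 = 0x0; word=0x00
[2+:4] chan=7 & 0xf = 0x7; word=0x1c
[0+:2] opcode=2 & 0x3 = 0x2; word=0x1e
word = 0x1e → big-endian bytes:
  [0]=0x1e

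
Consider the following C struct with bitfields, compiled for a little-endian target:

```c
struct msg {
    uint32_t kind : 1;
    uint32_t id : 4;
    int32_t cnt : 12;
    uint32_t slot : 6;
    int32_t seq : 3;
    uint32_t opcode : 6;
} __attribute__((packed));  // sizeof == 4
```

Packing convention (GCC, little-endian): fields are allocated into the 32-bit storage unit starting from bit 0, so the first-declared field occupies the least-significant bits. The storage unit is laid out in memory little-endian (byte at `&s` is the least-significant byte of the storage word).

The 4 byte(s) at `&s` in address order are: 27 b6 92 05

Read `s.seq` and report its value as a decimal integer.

[0]=0x27 [1]=0xb6 [2]=0x92 [3]=0x05 (little-endian) → word 0x0592b627
kind [0+:1] = (word>>0) & 0x1 = 1
id [1+:4] = (word>>1) & 0xf = 3
cnt [5+:12] = (word>>5) & 0xfff = 1457
slot [17+:6] = (word>>17) & 0x3f = 9
seq [23+:3] = (word>>23) & 0x7 = 3  ←
opcode [26+:6] = (word>>26) & 0x3f = 1
seq signed 3b, MSB=0: value = 3

3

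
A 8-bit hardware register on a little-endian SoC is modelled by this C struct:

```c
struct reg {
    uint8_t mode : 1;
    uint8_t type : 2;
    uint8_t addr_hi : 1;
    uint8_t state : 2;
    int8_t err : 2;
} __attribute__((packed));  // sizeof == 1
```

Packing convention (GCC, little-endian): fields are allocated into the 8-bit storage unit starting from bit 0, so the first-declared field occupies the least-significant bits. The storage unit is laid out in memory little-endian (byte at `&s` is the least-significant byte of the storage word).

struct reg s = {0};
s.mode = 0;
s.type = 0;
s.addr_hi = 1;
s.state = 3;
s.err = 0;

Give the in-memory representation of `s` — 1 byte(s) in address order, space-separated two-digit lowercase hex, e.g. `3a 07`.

[0+:1] mode=0 & 0x1 = 0x0; word=0x00
[1+:2] type=0 & 0x3 = 0x0; word=0x00
[3+:1] addr_hi=1 & 0x1 = 0x1; word=0x08
[4+:2] state=3 & 0x3 = 0x3; word=0x38
[6+:2] err=0 & 0x3 = 0x0; word=0x38
word = 0x38 → little-endian bytes:
  [0]=0x38

38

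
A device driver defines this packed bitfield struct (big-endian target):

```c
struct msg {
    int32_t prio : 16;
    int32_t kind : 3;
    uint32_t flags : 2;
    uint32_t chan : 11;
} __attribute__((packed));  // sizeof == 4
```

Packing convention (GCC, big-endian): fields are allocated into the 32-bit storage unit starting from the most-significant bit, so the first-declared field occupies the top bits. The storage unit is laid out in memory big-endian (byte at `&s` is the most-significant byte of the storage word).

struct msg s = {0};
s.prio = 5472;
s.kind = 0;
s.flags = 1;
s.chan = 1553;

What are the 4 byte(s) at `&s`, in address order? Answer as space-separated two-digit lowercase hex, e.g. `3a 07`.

prio (16b) val=5472 bits=0x1560 at bit 16: 0x15600000
kind (3b) val=0 bits=0x0 at bit 13: 0x15600000
flags (2b) val=1 bits=0x1 at bit 11: 0x15600800
chan (11b) val=1553 bits=0x611 at bit 0: 0x15600e11
word = 0x15600e11 → big-endian bytes:
  [0]=0x15  [1]=0x60  [2]=0x0e  [3]=0x11

15 60 0e 11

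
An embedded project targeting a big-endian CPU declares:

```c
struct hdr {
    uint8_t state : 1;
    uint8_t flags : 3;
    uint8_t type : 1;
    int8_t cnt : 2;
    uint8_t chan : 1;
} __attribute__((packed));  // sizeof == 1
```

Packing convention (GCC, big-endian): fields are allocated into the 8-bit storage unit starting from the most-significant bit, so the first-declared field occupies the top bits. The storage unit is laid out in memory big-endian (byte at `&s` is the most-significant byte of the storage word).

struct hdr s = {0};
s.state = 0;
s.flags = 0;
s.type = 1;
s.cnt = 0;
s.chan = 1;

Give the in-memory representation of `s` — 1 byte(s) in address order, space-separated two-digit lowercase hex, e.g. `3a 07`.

09

[7+:1] state=0 & 0x1 = 0x0; word=0x00
[4+:3] flags=0 & 0x7 = 0x0; word=0x00
[3+:1] type=1 & 0x1 = 0x1; word=0x08
[1+:2] cnt=0 & 0x3 = 0x0; word=0x08
[0+:1] chan=1 & 0x1 = 0x1; word=0x09
word = 0x09 → big-endian bytes:
  [0]=0x09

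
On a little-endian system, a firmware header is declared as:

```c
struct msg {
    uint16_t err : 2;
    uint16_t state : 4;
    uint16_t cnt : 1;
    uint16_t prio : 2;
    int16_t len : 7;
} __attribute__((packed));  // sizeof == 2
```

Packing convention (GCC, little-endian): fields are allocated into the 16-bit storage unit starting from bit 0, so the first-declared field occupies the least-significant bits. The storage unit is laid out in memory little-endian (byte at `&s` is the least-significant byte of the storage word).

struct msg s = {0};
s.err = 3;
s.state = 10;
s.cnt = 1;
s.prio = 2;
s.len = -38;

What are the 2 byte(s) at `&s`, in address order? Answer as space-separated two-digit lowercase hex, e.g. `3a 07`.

err (2b) val=3 bits=0x3 at bit 0: 0x0003
state (4b) val=10 bits=0xa at bit 2: 0x002b
cnt (1b) val=1 bits=0x1 at bit 6: 0x006b
prio (2b) val=2 bits=0x2 at bit 7: 0x016b
len (7b) val=-38 bits=0x5a at bit 9: 0xb56b
word = 0xb56b → little-endian bytes:
  [0]=0x6b  [1]=0xb5

6b b5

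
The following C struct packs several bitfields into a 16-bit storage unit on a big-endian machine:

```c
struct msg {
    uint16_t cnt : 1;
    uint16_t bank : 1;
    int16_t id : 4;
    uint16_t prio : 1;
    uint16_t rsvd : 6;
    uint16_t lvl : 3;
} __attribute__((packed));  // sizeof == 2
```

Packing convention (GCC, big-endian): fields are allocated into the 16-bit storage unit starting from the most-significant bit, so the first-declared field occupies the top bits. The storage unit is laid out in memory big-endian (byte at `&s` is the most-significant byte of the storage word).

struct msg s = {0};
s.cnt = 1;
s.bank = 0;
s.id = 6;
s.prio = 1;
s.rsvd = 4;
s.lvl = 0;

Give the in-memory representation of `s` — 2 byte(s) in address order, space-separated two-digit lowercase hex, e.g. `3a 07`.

9a 20

cnt:1 = 1 → 0x1 << 15 → word 0x8000
bank:1 = 0 → 0x0 << 14 → word 0x8000
id:4 = 6 → 0x6 << 10 → word 0x9800
prio:1 = 1 → 0x1 << 9 → word 0x9a00
rsvd:6 = 4 → 0x4 << 3 → word 0x9a20
lvl:3 = 0 → 0x0 << 0 → word 0x9a20
word = 0x9a20 → big-endian bytes:
  [0]=0x9a  [1]=0x20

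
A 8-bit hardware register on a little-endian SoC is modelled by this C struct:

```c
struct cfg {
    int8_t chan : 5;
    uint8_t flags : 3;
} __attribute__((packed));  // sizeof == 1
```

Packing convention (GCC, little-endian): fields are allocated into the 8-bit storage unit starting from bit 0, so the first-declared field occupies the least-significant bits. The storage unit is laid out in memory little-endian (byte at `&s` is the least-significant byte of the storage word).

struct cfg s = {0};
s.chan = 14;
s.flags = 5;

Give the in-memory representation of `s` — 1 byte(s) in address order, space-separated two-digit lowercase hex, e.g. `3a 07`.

ae

[0+:5] chan=14 & 0x1f = 0xe; word=0x0e
[5+:3] flags=5 & 0x7 = 0x5; word=0xae
word = 0xae → little-endian bytes:
  [0]=0xae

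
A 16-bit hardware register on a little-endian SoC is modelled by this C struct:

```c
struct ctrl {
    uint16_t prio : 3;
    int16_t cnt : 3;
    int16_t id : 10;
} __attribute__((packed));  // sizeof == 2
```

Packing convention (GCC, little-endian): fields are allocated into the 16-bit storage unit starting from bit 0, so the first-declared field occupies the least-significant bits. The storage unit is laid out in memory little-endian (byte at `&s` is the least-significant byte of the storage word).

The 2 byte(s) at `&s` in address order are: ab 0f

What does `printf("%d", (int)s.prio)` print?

3

[0]=0xab [1]=0x0f (little-endian) → word 0x0fab
prio:3 @ bit 0 → (0x0fab>>0)&0x7 = 0x3  ←
cnt:3 @ bit 3 → (0x0fab>>3)&0x7 = 0x5
id:10 @ bit 6 → (0x0fab>>6)&0x3ff = 0x3e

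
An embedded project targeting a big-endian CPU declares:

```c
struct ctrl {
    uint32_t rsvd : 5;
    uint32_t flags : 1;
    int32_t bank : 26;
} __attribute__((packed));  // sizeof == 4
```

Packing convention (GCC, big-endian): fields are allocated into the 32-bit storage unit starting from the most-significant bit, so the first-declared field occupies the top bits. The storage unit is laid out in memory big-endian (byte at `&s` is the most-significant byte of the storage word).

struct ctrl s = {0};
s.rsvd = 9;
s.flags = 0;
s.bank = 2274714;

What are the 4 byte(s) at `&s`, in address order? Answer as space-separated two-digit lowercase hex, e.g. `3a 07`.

rsvd (5b) val=9 bits=0x9 at bit 27: 0x48000000
flags (1b) val=0 bits=0x0 at bit 26: 0x48000000
bank (26b) val=2274714 bits=0x22b59a at bit 0: 0x4822b59a
word = 0x4822b59a → big-endian bytes:
  [0]=0x48  [1]=0x22  [2]=0xb5  [3]=0x9a

48 22 b5 9a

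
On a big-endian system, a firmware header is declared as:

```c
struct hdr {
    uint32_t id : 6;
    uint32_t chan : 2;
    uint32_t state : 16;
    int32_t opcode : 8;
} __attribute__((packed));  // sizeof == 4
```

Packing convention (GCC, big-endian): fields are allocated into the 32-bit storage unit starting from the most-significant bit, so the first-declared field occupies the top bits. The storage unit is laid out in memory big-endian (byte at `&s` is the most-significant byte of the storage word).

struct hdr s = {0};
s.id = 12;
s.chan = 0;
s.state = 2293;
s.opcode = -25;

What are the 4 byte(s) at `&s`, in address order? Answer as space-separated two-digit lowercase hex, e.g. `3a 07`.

[26+:6] id=12 & 0x3f = 0xc; word=0x30000000
[24+:2] chan=0 & 0x3 = 0x0; word=0x30000000
[8+:16] state=2293 & 0xffff = 0x8f5; word=0x3008f500
[0+:8] opcode=-25 & 0xff = 0xe7; word=0x3008f5e7
word = 0x3008f5e7 → big-endian bytes:
  [0]=0x30  [1]=0x08  [2]=0xf5  [3]=0xe7

30 08 f5 e7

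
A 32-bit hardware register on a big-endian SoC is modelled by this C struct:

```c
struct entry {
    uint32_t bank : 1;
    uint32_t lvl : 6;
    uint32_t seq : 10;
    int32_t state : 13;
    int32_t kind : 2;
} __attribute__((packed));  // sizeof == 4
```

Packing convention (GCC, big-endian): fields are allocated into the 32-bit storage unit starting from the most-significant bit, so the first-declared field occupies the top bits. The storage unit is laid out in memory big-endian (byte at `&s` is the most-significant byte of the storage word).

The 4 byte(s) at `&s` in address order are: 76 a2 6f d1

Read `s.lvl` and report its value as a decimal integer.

59

[0]=0x76 [1]=0xa2 [2]=0x6f [3]=0xd1 (big-endian) → word 0x76a26fd1
bank:1 @ bit 31 → (0x76a26fd1>>31)&0x1 = 0x0
lvl:6 @ bit 25 → (0x76a26fd1>>25)&0x3f = 0x3b  ←
seq:10 @ bit 15 → (0x76a26fd1>>15)&0x3ff = 0x144
state:13 @ bit 2 → (0x76a26fd1>>2)&0x1fff = 0x1bf4
kind:2 @ bit 0 → (0x76a26fd1>>0)&0x3 = 0x1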